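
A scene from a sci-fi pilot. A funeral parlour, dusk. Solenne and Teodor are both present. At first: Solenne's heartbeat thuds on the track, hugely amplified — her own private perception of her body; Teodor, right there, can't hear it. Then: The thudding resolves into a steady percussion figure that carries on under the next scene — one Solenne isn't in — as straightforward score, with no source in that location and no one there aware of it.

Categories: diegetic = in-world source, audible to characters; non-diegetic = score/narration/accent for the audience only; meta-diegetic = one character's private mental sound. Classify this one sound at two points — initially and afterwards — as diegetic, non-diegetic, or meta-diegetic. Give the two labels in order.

Initially: it's Solenne's subjective body sound, inaudible to Teodor → meta-diegetic.
Afterwards: detached from Solenne and playing as sourceless score over a scene she isn't in — for the audience only → non-diegetic.

meta-diegetic, non-diegetic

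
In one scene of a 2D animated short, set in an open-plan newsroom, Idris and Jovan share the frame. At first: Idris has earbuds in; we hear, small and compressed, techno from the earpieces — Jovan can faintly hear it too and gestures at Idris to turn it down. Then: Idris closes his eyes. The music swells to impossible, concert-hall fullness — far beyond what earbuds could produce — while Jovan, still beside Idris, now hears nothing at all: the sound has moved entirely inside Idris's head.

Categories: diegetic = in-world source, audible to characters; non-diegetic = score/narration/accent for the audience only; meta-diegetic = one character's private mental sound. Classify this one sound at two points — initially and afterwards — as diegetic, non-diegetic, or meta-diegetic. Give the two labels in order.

diegetic, meta-diegetic

Initially: the earbuds are a physical source both characters can hear → diegetic.
Afterwards: the music now exists only as Idris's subjective experience; Jovan can no longer hear it → meta-diegetic.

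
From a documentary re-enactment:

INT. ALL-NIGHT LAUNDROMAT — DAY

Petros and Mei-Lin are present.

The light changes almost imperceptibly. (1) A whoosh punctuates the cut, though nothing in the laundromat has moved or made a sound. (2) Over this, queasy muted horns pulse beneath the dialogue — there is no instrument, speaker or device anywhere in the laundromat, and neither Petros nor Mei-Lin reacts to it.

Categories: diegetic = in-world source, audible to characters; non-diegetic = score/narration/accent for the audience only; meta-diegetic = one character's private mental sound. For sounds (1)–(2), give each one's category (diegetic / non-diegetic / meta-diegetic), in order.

(1) is non-diegetic: an editorial stinger — it belongs to the cut, not the story world.
(2) is non-diegetic: it has no source in the story world and no character can hear it — it's underscore.

non-diegetic, non-diegetic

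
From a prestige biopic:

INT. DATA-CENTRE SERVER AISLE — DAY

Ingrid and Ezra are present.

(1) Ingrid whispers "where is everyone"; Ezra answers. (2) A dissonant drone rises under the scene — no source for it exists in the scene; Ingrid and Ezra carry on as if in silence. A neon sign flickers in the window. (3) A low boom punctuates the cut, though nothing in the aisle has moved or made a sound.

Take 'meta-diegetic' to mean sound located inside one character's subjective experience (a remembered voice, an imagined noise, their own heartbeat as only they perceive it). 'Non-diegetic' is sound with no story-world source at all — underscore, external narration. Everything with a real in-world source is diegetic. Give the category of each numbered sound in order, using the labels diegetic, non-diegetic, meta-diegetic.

diegetic, non-diegetic, non-diegetic

(1) Ingrid is a character speaking aloud in the scene → diegetic.
Sound (2): nothing in the aisle produces it and the characters don't hear it — pure soundtrack, so non-diegetic.
(3) is non-diegetic: an editorial stinger — it belongs to the cut, not the story world.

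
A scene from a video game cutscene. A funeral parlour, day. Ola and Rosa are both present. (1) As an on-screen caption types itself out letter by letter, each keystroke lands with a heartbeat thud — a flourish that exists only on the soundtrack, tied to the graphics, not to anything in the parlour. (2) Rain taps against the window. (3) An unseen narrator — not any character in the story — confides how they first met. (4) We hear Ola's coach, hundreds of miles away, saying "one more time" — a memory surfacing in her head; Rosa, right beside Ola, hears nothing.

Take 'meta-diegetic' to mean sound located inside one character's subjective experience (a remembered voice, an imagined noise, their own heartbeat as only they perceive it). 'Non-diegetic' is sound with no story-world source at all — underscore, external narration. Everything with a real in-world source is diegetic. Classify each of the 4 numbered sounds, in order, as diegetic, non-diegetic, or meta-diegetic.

non-diegetic, diegetic, non-diegetic, meta-diegetic

(1) is non-diegetic: sound married to a title/caption — outside the diegesis by definition.
(2) it's the actual ambient sound of the location → diegetic.
Sound (3): the narrator exists outside the story world, addressing only the audience, so non-diegetic.
(4) the voice is a memory playing only inside Ola's mind; Rosa can't hear it → meta-diegetic.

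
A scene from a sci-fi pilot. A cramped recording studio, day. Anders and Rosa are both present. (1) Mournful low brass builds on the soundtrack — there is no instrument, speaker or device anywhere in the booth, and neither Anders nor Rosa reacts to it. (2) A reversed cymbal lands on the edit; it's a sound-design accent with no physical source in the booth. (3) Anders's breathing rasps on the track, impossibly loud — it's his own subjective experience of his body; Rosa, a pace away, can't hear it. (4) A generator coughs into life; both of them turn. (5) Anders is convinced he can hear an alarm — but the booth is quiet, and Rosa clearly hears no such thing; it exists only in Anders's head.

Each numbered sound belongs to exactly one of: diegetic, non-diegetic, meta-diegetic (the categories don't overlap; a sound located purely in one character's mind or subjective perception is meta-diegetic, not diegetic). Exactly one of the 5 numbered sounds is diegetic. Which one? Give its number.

(1) it has no source in the story world and no character can hear it — it's underscore → non-diegetic.
Sound (2): it's a sound-design accent with no in-world source; no one in the scene can hear it, so non-diegetic.
(3) is meta-diegetic: a subjective body sound — Anders's private perception, inaudible to Rosa.
(4) is diegetic: a generator is a real object/event in the scene's world.
Sound (5): subjective to Anders: the booth is silent and Rosa hears nothing, so meta-diegetic.
Only (4) is diegetic.

4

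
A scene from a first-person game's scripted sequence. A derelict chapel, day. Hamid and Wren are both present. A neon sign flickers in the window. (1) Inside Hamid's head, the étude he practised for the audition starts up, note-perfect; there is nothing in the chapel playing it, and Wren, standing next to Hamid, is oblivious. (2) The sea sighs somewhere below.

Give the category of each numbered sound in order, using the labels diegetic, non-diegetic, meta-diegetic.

(1) remembered music, private to Hamid — Wren is oblivious because it isn't in the room → meta-diegetic.
(2) is diegetic: ambient/room sound belonging to the story's physical space.

meta-diegetic, diegetic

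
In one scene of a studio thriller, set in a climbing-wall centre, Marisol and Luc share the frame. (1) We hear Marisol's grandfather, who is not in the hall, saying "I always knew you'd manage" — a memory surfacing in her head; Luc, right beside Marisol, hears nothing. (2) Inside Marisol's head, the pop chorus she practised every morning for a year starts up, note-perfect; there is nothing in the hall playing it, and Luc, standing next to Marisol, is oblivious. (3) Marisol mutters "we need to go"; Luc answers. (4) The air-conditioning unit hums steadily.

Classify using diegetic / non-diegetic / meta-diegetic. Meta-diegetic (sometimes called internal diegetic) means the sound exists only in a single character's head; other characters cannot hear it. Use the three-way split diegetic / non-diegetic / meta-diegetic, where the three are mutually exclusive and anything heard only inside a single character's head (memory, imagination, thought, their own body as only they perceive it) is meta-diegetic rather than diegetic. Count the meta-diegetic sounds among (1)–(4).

(1) is meta-diegetic: a remembered line, private to Marisol — not present in the room, not audible to Luc.
(2) the music is a memory playing inside Marisol's mind alone; no real-world source, Luc can't hear it → meta-diegetic.
(3) is diegetic: on-screen dialogue — Marisol speaks and Luc is there to hear.
Sound (4): ambient/room sound belonging to the story's physical space, so diegetic.
So 2 of the 4 are meta-diegetic: (1), (2).

2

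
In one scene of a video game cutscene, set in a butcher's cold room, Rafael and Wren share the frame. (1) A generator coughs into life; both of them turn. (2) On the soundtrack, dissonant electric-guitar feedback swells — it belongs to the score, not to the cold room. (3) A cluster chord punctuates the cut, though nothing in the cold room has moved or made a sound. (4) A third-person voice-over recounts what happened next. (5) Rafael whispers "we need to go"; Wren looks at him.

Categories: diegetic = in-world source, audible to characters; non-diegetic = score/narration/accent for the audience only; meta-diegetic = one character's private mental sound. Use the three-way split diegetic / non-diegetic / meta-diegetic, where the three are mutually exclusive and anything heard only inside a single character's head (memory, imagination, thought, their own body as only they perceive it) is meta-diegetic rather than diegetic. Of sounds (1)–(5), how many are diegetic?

(1) is diegetic: a generator is a real object/event in the scene's world.
(2) nothing in the cold room produces it and the characters don't hear it — pure soundtrack → non-diegetic.
(3) nothing in the scene produces it; it's an accent added for the audience → non-diegetic.
(4) is non-diegetic: commentary laid over the scene from outside the fiction.
Sound (5): spoken by a character present in the story world, so diegetic.
Diegetic: (1), (5) — that's 2.

2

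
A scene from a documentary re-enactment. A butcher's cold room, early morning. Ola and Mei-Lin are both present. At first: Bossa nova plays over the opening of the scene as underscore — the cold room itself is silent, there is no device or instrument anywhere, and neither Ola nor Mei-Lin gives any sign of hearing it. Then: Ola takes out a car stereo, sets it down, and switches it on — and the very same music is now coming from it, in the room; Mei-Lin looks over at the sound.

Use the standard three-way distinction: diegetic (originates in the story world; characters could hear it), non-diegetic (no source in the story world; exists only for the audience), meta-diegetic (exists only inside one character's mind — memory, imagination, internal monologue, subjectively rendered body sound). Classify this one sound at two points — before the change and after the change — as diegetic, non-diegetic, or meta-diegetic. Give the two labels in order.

non-diegetic, diegetic

Before the change: no in-world source exists and no character can hear it — underscore → non-diegetic.
After the change: a car stereo is now a real source in the story world and the characters hear it → diegetic.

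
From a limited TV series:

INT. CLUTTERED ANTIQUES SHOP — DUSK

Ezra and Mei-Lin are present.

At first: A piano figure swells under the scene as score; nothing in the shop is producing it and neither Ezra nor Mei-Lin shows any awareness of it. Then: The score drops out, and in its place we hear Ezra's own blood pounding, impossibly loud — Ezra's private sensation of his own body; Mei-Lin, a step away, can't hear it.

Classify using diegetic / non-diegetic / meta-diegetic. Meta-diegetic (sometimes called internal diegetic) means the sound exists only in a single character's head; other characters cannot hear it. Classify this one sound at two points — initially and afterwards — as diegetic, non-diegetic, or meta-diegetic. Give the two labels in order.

non-diegetic, meta-diegetic

Initially: underscore with no in-world source, inaudible to the characters → non-diegetic.
Afterwards: the body sound is Ezra's subjective perception alone — Mei-Lin can't hear it → meta-diegetic.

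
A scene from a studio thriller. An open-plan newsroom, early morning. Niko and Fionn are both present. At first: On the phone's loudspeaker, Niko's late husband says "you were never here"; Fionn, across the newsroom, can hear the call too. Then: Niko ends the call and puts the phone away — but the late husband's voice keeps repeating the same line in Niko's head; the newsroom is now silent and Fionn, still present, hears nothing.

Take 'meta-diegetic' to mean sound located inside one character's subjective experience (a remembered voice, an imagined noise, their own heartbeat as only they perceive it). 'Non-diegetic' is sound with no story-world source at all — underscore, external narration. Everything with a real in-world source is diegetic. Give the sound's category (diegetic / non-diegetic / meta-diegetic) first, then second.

diegetic, meta-diegetic

First: the loudspeaker is an in-world source; both Niko and Fionn hear the call → diegetic.
Second: with the phone off, the voice continues only as Niko's private mental replay — Fionn can't hear it → meta-diegetic.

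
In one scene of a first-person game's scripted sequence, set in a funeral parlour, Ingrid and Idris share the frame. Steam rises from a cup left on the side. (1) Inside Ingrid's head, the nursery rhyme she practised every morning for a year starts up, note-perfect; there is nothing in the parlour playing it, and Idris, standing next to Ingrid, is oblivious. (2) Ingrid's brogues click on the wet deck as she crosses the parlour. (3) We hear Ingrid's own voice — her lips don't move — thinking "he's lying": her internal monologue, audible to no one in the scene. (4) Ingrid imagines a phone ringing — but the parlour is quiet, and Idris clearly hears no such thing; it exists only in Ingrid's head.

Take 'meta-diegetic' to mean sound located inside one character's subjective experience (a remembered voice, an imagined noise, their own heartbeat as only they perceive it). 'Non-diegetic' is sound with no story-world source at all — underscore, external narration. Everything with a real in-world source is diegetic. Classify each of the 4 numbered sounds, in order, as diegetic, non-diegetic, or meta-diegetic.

meta-diegetic, diegetic, meta-diegetic, meta-diegetic

(1) remembered music, private to Ingrid — Idris is oblivious because it isn't in the room → meta-diegetic.
Sound (2): it's the physical sound of Ingrid moving in the space, so diegetic.
Sound (3): it's Ingrid's unspoken thought, heard only by the audience via her subjectivity, so meta-diegetic.
(4) the sound is imagined by Ingrid; nothing in the story world is producing it and Idris can't hear it → meta-diegetic.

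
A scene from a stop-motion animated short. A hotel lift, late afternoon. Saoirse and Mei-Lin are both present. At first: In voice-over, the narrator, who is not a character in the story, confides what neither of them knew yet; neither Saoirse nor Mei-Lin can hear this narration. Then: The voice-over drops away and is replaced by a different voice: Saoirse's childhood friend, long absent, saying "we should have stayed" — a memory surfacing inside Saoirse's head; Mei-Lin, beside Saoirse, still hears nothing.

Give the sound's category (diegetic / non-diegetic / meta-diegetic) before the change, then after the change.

non-diegetic, meta-diegetic

Before the change: the external narrator addresses only the audience — outside the story world → non-diegetic.
After the change: the replacement voice is a memory inside Saoirse's mind specifically → meta-diegetic.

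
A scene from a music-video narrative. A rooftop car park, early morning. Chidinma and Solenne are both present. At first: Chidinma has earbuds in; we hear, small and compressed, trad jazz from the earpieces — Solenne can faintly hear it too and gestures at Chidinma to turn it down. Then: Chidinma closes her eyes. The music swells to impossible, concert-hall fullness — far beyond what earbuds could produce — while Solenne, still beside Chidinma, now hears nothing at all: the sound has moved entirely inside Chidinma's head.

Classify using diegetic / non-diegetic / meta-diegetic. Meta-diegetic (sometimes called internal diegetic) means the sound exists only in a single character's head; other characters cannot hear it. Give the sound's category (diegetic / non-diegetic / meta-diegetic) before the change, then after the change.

Before the change: the earbuds are a physical source both characters can hear → diegetic.
After the change: the music now exists only as Chidinma's subjective experience; Solenne can no longer hear it → meta-diegetic.

diegetic, meta-diegetic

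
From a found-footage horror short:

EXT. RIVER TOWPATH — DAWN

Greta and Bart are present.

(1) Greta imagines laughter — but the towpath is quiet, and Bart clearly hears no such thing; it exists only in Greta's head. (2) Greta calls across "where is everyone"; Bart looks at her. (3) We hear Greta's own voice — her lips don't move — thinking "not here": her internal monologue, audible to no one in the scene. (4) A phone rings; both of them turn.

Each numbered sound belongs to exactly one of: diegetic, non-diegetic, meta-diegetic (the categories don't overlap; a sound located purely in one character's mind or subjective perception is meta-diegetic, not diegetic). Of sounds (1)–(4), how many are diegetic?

(1) the sound is imagined by Greta; nothing in the story world is producing it and Bart can't hear it → meta-diegetic.
(2) is diegetic: on-screen dialogue — Greta speaks and Bart is there to hear.
(3) is meta-diegetic: Greta's thought-voice: a private mental sound no other character can hear.
(4) is diegetic: a phone is a real object/event in the scene's world.
So 2 of the 4 are diegetic: (2), (4).

2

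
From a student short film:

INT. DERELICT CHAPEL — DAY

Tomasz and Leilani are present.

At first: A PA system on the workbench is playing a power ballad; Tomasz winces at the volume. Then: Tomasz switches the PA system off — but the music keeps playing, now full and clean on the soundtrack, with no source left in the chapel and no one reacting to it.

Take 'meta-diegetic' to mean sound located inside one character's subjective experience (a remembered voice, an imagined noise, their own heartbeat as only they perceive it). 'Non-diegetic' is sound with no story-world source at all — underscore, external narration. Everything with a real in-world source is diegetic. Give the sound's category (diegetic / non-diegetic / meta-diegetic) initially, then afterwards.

diegetic, non-diegetic

Initially: a PA system is a real in-scene source and Tomasz reacts to it → diegetic.
Afterwards: there is no longer any in-world source and no one can hear it — it has become underscore → non-diegetic.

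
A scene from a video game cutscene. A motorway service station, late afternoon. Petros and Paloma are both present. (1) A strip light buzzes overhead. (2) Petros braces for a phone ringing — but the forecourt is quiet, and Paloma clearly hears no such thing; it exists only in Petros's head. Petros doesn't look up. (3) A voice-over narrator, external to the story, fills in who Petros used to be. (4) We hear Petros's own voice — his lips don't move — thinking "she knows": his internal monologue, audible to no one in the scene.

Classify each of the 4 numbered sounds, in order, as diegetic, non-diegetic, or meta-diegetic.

Sound (1): it's the actual ambient sound of the location, so diegetic.
Sound (2): subjective to Petros: the forecourt is silent and Paloma hears nothing, so meta-diegetic.
Sound (3): commentary laid over the scene from outside the fiction, so non-diegetic.
(4) is meta-diegetic: it's Petros's unspoken thought, heard only by the audience via his subjectivity.

diegetic, meta-diegetic, non-diegetic, meta-diegetic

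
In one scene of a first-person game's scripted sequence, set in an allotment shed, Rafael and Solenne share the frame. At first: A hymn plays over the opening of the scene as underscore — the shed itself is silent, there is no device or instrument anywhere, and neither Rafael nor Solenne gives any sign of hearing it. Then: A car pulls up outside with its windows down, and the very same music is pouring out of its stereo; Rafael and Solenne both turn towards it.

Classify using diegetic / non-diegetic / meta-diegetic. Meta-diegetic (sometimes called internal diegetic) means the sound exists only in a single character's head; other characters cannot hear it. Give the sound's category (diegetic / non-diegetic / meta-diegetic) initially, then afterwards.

non-diegetic, diegetic

Initially: no in-world source exists and no character can hear it — underscore → non-diegetic.
Afterwards: the car stereo is now a real source in the story world and the characters hear it → diegetic.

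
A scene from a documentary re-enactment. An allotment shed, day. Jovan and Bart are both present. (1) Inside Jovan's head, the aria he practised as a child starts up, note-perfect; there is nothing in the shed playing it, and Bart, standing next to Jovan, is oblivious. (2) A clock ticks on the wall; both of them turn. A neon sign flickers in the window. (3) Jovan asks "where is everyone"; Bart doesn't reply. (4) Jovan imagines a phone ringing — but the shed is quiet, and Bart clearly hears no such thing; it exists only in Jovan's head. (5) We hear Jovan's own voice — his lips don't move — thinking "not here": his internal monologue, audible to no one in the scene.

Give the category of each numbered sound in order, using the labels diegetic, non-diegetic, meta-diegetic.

meta-diegetic, diegetic, diegetic, meta-diegetic, meta-diegetic

Sound (1): the music is a memory playing inside Jovan's mind alone; no real-world source, Bart can't hear it, so meta-diegetic.
(2) the sound comes from a clock physically present in the location → diegetic.
(3) is diegetic: spoken by a character present in the story world.
(4) subjective to Jovan: the shed is silent and Bart hears nothing → meta-diegetic.
Sound (5): it's Jovan's unspoken thought, heard only by the audience via his subjectivity, so meta-diegetic.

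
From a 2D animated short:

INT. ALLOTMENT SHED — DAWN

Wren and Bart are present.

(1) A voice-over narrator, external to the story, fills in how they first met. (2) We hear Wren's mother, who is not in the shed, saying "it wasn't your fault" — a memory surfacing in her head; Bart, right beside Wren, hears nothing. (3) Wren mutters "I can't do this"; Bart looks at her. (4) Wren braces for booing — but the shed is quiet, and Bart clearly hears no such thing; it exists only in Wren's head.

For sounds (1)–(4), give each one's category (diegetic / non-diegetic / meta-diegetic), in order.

(1) is non-diegetic: commentary laid over the scene from outside the fiction.
(2) is meta-diegetic: the voice is a memory playing only inside Wren's mind; Bart can't hear it.
(3) is diegetic: Wren is a character speaking aloud in the scene.
(4) Wren alone 'hears' it — an imagined sound, not present in the space → meta-diegetic.

non-diegetic, meta-diegetic, diegetic, meta-diegetic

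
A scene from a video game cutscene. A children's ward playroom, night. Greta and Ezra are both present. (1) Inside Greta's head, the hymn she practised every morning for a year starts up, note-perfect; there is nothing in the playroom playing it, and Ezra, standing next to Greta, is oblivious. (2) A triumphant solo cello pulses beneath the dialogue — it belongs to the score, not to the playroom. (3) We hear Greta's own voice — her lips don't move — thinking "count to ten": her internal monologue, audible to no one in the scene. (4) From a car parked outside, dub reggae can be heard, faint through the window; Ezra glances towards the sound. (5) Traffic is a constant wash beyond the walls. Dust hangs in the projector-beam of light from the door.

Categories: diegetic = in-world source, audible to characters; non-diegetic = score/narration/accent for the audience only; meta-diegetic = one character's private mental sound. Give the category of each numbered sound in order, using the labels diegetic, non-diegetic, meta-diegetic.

(1) the music is a memory playing inside Greta's mind alone; no real-world source, Ezra can't hear it → meta-diegetic.
Sound (2): score with no on-screen or off-screen source; it exists for the audience alone, so non-diegetic.
(3) is meta-diegetic: Greta's thought-voice: a private mental sound no other character can hear.
(4) off-screen diegetic: the source is out of frame but still in the story's space → diegetic.
(5) ambient/room sound belonging to the story's physical space → diegetic.

meta-diegetic, non-diegetic, meta-diegetic, diegetic, diegetic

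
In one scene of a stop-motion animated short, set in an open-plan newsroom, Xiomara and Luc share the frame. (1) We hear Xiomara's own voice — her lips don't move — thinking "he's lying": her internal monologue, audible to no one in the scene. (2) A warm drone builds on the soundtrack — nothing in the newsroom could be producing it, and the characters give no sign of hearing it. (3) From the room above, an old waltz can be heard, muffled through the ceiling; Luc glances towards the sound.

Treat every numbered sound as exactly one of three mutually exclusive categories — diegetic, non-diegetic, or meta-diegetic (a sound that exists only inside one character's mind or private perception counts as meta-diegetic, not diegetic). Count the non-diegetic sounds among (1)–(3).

1

Sound (1): internal monologue — inside Xiomara's mind, not spoken into the scene, so meta-diegetic.
(2) nothing in the newsroom produces it and the characters don't hear it — pure soundtrack → non-diegetic.
(3) the music has an off-screen but real-world source and a character hears it → diegetic.
So 1 of the 3 is non-diegetic: (2).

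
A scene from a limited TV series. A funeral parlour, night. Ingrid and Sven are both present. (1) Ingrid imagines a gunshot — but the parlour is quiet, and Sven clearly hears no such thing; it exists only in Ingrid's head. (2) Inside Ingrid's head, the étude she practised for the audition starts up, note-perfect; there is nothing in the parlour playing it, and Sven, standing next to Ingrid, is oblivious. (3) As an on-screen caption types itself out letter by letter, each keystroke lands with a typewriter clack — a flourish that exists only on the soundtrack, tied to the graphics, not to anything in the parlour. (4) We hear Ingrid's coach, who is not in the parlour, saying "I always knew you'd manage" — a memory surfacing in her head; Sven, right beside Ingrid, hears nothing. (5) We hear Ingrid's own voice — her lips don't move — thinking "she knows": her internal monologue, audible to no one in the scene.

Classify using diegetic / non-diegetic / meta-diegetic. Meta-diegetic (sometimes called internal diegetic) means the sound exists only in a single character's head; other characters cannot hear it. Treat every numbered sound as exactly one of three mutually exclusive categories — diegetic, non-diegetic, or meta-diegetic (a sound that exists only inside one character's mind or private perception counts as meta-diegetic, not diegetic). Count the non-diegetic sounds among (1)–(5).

1

(1) is meta-diegetic: the sound is imagined by Ingrid; nothing in the story world is producing it and Sven can't hear it.
(2) the music is a memory playing inside Ingrid's mind alone; no real-world source, Sven can't hear it → meta-diegetic.
(3) the caption isn't part of the story world, so neither is the sound tied to it → non-diegetic.
(4) is meta-diegetic: it's Ingrid's recollection rendered as sound; the other character can't hear it.
(5) is meta-diegetic: it's Ingrid's unspoken thought, heard only by the audience via her subjectivity.
Non-diegetic: (3) — that's 1.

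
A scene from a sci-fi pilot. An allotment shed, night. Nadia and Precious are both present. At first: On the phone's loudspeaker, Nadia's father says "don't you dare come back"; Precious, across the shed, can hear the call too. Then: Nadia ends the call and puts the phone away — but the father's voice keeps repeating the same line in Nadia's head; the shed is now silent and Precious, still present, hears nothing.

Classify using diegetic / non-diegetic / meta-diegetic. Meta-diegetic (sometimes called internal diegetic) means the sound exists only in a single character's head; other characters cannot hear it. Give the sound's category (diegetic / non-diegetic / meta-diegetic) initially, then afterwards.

Initially: the loudspeaker is an in-world source; both Nadia and Precious hear the call → diegetic.
Afterwards: with the phone off, the voice continues only as Nadia's private mental replay — Precious can't hear it → meta-diegetic.

diegetic, meta-diegetic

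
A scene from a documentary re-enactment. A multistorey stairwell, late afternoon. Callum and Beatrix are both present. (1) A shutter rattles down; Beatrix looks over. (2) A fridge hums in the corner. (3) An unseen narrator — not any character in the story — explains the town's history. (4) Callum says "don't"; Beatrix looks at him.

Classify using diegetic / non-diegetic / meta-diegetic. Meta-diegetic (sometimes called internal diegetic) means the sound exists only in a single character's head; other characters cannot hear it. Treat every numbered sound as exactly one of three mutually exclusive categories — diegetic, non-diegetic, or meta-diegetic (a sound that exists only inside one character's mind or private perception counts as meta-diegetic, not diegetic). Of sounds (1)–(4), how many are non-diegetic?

1

(1) a shutter is a real object/event in the scene's world → diegetic.
Sound (2): it's the actual ambient sound of the location, so diegetic.
(3) commentary laid over the scene from outside the fiction → non-diegetic.
(4) Callum is a character speaking aloud in the scene → diegetic.
Non-diegetic: (3) — that's 1.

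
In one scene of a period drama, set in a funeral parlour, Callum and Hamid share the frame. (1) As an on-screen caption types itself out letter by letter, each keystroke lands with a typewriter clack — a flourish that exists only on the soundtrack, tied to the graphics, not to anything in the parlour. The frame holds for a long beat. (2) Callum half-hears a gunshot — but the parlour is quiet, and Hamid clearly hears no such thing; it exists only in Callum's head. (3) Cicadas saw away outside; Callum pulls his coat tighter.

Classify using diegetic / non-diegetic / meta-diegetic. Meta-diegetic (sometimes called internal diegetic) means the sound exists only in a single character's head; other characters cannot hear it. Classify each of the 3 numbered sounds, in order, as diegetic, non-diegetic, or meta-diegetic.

non-diegetic, meta-diegetic, diegetic

Sound (1): sound married to a title/caption — outside the diegesis by definition, so non-diegetic.
(2) Callum alone 'hears' it — an imagined sound, not present in the space → meta-diegetic.
(3) it's the actual ambient sound of the location → diegetic.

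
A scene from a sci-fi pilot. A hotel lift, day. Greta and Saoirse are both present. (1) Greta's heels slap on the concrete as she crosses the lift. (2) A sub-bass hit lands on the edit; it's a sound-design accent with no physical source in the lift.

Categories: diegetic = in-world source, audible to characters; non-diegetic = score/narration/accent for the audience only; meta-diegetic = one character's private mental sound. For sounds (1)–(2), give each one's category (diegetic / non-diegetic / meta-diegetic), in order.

(1) a character's body making contact with the set — an in-world sound → diegetic.
(2) is non-diegetic: an editorial stinger — it belongs to the cut, not the story world.

diegetic, non-diegetic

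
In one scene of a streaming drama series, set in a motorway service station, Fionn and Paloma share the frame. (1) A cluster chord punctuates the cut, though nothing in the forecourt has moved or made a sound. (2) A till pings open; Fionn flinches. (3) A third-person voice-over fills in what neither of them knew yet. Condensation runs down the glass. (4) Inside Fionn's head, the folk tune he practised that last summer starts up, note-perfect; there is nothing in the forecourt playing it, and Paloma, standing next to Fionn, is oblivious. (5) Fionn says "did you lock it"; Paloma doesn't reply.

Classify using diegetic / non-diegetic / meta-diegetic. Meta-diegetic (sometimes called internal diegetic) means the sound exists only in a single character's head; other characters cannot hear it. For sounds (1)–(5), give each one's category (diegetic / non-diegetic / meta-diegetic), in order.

non-diegetic, diegetic, non-diegetic, meta-diegetic, diegetic

Sound (1): nothing in the scene produces it; it's an accent added for the audience, so non-diegetic.
(2) a till is a real object/event in the scene's world → diegetic.
Sound (3): the narrator exists outside the story world, addressing only the audience, so non-diegetic.
Sound (4): the music is a memory playing inside Fionn's mind alone; no real-world source, Paloma can't hear it, so meta-diegetic.
Sound (5): spoken by a character present in the story world, so diegetic.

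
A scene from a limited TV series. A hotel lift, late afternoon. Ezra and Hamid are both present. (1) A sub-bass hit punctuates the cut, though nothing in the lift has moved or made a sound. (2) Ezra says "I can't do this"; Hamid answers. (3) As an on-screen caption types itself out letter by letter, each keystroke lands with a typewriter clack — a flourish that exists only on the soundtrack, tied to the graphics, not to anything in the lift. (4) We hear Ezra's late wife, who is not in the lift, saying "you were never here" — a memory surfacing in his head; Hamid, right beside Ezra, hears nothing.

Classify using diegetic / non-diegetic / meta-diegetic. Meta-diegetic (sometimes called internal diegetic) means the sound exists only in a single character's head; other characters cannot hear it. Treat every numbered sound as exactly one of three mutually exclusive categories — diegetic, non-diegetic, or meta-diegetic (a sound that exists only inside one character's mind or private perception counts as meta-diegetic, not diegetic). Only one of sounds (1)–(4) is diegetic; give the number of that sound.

Sound (1): it's a sound-design accent with no in-world source; no one in the scene can hear it, so non-diegetic.
(2) is diegetic: on-screen dialogue — Ezra speaks and Hamid is there to hear.
Sound (3): sound married to a title/caption — outside the diegesis by definition, so non-diegetic.
(4) it's Ezra's recollection rendered as sound; the other character can't hear it → meta-diegetic.
Only (2) is diegetic.

2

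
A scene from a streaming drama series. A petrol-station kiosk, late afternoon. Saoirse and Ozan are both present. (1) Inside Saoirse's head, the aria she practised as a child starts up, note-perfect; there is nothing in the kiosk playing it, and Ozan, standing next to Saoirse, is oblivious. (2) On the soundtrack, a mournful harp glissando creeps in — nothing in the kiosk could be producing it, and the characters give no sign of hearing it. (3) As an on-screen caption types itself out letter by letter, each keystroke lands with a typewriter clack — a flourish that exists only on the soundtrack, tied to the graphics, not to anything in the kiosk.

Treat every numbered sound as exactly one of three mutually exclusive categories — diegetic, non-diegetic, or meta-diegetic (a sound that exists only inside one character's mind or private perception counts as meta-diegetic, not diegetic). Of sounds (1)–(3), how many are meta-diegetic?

1

(1) remembered music, private to Saoirse — Ozan is oblivious because it isn't in the room → meta-diegetic.
Sound (2): nothing in the kiosk produces it and the characters don't hear it — pure soundtrack, so non-diegetic.
Sound (3): sound married to a title/caption — outside the diegesis by definition, so non-diegetic.
Meta-diegetic: (1) — that's 1.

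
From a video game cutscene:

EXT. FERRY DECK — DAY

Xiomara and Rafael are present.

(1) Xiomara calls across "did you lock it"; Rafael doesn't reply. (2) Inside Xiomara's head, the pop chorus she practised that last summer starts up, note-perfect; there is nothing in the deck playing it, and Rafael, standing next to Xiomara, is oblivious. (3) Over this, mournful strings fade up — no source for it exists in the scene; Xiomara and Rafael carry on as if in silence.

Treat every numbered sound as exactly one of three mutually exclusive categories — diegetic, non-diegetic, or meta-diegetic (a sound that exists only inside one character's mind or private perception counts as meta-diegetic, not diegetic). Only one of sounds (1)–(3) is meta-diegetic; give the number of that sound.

2

(1) on-screen dialogue — Xiomara speaks and Rafael is there to hear → diegetic.
Sound (2): it lives in Xiomara's subjectivity, not in the deck, so meta-diegetic.
(3) is non-diegetic: it has no source in the story world and no character can hear it — it's underscore.
Only (2) is meta-diegetic.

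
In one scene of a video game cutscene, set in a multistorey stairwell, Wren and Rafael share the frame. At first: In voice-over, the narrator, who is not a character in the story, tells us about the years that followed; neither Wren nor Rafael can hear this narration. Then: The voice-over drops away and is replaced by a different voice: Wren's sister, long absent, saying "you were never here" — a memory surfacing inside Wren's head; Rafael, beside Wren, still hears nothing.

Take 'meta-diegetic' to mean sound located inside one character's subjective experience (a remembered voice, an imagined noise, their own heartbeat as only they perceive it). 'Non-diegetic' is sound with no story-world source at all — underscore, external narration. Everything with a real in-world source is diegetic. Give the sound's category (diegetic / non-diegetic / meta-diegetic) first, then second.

First: the external narrator addresses only the audience — outside the story world → non-diegetic.
Second: the replacement voice is a memory inside Wren's mind specifically → meta-diegetic.

non-diegetic, meta-diegetic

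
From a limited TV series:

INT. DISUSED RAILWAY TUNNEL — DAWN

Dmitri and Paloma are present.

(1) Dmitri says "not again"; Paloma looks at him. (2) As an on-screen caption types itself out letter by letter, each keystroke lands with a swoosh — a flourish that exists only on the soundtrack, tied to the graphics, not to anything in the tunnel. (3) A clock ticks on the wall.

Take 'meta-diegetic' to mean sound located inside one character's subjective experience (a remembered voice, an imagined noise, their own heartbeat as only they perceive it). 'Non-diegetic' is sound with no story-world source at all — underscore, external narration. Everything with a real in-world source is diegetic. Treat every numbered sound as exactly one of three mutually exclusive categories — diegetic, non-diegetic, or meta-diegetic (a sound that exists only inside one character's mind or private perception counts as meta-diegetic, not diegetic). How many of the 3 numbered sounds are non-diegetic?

1

(1) spoken by a character present in the story world → diegetic.
Sound (2): it accompanies on-screen graphics, not anything inside the story world, so non-diegetic.
Sound (3): an in-world source (a clock); characters could hear it, so diegetic.
So 1 of the 3 is non-diegetic: (2).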